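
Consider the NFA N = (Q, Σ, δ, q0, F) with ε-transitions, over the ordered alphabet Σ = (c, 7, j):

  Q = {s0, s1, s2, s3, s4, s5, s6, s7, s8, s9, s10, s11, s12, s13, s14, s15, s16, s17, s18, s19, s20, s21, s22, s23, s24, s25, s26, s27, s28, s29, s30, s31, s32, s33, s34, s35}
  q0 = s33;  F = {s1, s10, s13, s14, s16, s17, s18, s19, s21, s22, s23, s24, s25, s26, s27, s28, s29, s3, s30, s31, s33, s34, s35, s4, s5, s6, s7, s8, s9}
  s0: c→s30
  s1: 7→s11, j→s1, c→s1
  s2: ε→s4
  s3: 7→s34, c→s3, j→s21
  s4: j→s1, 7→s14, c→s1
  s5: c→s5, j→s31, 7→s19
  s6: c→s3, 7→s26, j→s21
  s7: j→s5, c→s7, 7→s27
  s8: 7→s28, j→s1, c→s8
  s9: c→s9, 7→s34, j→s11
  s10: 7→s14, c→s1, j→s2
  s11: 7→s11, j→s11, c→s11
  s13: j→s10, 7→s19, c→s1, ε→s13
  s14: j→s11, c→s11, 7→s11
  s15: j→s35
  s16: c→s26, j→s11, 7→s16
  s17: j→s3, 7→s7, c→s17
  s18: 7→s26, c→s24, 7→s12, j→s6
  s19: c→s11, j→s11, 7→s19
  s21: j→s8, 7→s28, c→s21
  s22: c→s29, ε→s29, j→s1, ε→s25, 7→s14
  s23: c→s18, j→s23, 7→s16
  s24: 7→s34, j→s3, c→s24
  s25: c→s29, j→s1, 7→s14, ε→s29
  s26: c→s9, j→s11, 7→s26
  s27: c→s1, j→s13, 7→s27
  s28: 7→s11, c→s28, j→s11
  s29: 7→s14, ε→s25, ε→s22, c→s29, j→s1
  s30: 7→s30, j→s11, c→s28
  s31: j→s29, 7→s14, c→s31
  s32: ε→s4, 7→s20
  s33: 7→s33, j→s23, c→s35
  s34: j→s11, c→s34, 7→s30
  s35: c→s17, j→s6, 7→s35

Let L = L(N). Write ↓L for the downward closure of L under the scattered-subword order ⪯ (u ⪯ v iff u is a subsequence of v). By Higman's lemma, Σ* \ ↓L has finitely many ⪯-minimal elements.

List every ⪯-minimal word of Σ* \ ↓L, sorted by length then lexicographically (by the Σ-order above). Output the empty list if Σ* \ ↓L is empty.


min(Σ*\↓L) = [j7j, cjj77, cc77c7, cc7j7c, cjjjj7].

|Q|=36, |F|=29, |δ|=102 (8 ε).
min D↑ (28 st, q0=0, F={12}): 0:c→1,7→0,j→2 1:c→3,7→1,j→4 2:c→5,7→6,j→2 3:c→3,7→7,j→8 4:c→8,7→9,j→10 5:c→11,7→9,j→4 6:c→9,7→6,j→12 7:c→7,7→13,j→14 8:c→8,7→15,j→10 9:c→16,7→9,j→12 10:c→10,7→17,j→18 11:c→11,7→15,j→8 12:c→12,7→12,j→12 13:c→19,7→13,j→20 14:c→14,7→21,j→22 15:c→15,7→23,j→12 16:c→16,7→15,j→12 17:c→17,7→12,j→12 18:c→18,7→17,j→19 19:c→19,7→12,j→19 20:c→19,7→21,j→24 21:c→12,7→21,j→12 22:c→22,7→25,j→26 23:c→17,7→23,j→12 24:c→19,7→25,j→27 25:c→12,7→12,j→12 26:c→26,7→25,j→19 27:c→19,7→25,j→19 (ε-aug+det+¬).
'j7j': |S_i|=[32, 27, 10, 1] end={s11} rej; 3/3 deletions ∈↓L.
'cjj77': N↓-sim [32, 29, 22, 13, 3, 1] end={s11} rej; 5/5 single-dels accept.
'cc77c7': |S_i|=[32, 29, 24, 18, 11, 3, 1] end={s11} rej; 6/6 single-dels accept.
'cc7j7c': |S_i|=[32, 29, 24, 18, 13, 3, 1] end={s11} ∉↓L; 6/6 deletions ∈↓L.
'cjjjj7': N↓-sim [32, 29, 22, 13, 10, 2, 1] end={s11} rej; 6/6 deletions ∈↓L.
5 minimals (antichain).


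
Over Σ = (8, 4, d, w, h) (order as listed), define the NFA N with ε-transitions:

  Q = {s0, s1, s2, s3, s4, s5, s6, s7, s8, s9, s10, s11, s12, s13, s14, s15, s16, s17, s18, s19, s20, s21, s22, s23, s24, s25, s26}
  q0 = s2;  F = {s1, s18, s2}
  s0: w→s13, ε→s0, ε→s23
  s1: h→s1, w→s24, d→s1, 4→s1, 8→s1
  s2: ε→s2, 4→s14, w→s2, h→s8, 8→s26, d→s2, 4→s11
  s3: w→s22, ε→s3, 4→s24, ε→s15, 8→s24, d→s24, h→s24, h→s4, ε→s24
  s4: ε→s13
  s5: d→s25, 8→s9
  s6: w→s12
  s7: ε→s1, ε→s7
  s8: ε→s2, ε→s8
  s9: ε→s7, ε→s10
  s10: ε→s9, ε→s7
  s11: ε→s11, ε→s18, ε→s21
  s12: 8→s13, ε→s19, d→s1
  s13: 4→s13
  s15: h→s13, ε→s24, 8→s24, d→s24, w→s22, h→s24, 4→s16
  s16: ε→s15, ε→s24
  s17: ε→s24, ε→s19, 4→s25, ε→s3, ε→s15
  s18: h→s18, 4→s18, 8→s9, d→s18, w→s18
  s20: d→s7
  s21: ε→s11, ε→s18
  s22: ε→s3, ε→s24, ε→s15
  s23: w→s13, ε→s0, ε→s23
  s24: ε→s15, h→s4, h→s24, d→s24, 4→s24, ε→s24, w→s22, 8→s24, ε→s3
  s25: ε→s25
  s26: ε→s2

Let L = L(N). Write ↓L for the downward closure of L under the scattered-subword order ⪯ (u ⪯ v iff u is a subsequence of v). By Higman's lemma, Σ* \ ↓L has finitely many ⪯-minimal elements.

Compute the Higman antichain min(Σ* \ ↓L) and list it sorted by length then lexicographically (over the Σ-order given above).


|Q|=27, |F|=3, |δ|=82 (38 ε).
min D↑ (4 st, q0=0, F={3}): 0:8→0,4→1,d→0,w→0,h→0 1:8→2,4→1,d→1,w→1,h→1 2:8→2,4→2,d→2,w→3,h→2 3:8→3,4→3,d→3,w→3,h→3.
'48w': N↓-sim [18, 15, 11, 7] end={s13,s15,s16,s22,s24,s3,s4} — reject; 3/3 single-dels accept.
1 minimals (antichain).

min(Σ*\↓L) = [48w].


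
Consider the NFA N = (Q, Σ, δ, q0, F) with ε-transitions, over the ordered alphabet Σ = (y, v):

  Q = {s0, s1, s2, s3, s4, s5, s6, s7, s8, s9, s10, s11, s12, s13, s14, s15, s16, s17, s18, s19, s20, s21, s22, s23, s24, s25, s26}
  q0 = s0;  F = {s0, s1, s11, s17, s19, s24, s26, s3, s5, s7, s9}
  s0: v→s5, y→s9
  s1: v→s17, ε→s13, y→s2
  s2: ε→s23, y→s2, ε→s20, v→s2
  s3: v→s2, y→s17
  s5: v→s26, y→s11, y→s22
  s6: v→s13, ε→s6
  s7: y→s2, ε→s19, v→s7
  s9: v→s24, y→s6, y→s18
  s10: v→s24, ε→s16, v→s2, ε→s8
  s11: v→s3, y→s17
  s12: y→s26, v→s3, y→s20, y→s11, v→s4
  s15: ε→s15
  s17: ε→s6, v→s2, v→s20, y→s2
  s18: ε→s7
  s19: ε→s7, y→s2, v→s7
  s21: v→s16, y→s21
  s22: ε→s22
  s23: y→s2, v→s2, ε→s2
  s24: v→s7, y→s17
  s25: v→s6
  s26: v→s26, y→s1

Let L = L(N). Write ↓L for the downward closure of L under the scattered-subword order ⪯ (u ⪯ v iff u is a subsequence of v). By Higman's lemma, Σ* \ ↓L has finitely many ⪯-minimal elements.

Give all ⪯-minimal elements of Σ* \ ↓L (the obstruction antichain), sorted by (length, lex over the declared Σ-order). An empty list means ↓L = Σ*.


|Q|=27, |F|=11, |δ|=53 (13 ε).
min D↑ (11 st, q0=0, F={7}): 0:y→1,v→2 1:y→3,v→4 2:y→5,v→6 3:y→7,v→3 4:y→8,v→3 5:y→8,v→9 6:y→10,v→6 7:y→7,v→7 8:y→7,v→7 9:y→8,v→7 10:y→7,v→8 (ε-aug+det+¬).
'yyy': |S_i|=[18, 15, 9, 3] end={s2,s20,s23} — reject; 3/3 del acc.
'yvyv': |S_i|=[18, 15, 10, 6, 4] end={s13,s2,s20,s23} ∉↓L; 4/4 single-dels accept.
'yvvy': N↓-sim [18, 15, 10, 6, 3] end={s2,s20,s23} rej; 4/4 deletions ∈↓L.
'vyyv': N↓-sim [18, 15, 10, 6, 4] end={s13,s2,s20,s23} — reject; 4/4 single-dels accept.
'vyvv': run [18, 15, 10, 7, 4] end={s13,s2,s20,s23} rej; 4/4 single-dels accept.
'vvyy': N↓-sim [18, 15, 11, 7, 3] end={s2,s20,s23} — reject; 4/4 del acc.
6 minimals (antichain).

Antichain: [yyy, yvyv, yvvy, vyyv, vyvv, vvyy].


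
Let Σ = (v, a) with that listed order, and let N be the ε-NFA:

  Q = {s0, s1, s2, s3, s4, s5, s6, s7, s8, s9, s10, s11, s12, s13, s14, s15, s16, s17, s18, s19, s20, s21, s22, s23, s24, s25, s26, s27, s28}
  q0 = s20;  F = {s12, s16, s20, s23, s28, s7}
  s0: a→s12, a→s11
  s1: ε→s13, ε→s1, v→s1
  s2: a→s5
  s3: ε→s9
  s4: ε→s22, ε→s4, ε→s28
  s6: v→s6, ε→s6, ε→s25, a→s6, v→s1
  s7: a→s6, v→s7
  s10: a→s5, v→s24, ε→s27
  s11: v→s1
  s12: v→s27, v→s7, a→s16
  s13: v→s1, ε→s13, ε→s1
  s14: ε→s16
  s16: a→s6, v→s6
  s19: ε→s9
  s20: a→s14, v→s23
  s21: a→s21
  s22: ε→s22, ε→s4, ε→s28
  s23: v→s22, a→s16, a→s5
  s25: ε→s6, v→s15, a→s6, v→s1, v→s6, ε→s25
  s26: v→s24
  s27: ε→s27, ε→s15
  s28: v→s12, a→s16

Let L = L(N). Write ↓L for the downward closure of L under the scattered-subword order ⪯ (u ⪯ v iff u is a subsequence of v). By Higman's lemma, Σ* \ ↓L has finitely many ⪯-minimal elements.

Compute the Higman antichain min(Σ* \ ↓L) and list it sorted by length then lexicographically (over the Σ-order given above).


min(Σ*\↓L) = [av, aa, vvvva].

|Q|=29, |F|=6, |δ|=51 (20 ε).
min D↑ (7 st, q0=0, F={4}): 0:v→1,a→2 1:v→3,a→2 2:v→4,a→4 3:v→5,a→2 4:v→4,a→4 5:v→6,a→2 6:v→6,a→4.
'av': run [16, 8, 5] end={s1,s13,s15,s25,s6} ∉↓L; 2/2 deletions ∈↓L.
'aa': |S_i|=[16, 8, 5] end={s1,s13,s15,s25,s6} ∉↓L; 2/2 deletions ∈↓L.
'vvvva': N↓-sim [16, 14, 12, 9, 7, 5] end={s1,s13,s15,s25,s6} ∉↓L; 5/5 deletions ∈↓L.
3 obstructions.


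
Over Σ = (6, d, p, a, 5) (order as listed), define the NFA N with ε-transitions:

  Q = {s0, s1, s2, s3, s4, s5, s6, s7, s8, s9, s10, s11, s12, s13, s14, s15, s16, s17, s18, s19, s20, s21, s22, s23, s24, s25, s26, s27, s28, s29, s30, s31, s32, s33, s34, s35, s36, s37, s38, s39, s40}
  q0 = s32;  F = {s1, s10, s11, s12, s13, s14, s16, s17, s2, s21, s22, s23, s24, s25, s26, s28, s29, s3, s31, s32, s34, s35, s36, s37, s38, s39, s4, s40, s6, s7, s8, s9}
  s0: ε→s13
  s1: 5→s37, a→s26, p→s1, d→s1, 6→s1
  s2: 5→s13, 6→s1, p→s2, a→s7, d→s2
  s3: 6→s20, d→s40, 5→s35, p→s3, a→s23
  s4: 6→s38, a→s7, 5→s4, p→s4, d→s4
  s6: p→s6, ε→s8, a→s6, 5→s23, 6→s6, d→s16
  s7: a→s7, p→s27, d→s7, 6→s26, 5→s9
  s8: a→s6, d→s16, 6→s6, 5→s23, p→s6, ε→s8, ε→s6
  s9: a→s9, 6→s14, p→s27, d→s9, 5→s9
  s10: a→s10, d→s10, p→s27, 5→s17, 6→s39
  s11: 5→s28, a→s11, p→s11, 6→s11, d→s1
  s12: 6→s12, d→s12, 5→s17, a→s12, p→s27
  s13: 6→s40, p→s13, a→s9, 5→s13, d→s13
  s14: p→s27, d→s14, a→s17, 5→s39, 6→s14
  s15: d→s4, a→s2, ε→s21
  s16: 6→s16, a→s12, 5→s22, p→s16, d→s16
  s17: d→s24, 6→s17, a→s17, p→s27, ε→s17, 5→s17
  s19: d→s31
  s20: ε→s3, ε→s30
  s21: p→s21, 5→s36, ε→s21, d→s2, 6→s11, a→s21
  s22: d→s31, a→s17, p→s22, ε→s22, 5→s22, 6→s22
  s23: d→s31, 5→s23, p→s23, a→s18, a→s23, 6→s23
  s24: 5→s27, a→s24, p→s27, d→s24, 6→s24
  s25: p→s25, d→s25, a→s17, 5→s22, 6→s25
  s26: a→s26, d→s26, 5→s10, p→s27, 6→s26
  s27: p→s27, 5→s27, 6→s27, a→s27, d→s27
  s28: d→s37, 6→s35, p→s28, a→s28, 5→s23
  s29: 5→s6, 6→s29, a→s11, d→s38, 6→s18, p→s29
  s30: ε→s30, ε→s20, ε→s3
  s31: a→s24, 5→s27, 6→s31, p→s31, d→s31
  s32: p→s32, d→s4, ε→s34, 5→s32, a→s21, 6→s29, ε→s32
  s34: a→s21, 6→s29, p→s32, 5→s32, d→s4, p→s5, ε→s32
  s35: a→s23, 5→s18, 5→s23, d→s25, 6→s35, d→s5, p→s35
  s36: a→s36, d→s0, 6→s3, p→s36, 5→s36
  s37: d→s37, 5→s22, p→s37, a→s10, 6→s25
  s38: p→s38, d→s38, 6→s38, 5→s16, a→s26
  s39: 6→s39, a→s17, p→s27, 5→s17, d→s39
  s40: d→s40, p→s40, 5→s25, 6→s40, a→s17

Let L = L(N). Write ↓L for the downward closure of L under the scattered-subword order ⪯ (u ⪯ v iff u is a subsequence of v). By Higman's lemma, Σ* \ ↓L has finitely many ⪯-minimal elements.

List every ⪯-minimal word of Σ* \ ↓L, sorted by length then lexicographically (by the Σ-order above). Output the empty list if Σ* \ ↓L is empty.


A = [dap, 655d5, a56ad5].

|Q|=41, |F|=32, |δ|=189 (16 ε).
min D↑ (31 st, q0=0, F={15}): 0:6→1,d→2,p→0,a→3,5→0 1:6→1,d→4,p→1,a→5,5→6 2:6→4,d→2,p→2,a→7,5→2 3:6→5,d→8,p→3,a→3,5→9 4:6→4,d→4,p→4,a→10,5→11 5:6→5,d→12,p→5,a→5,5→13 6:6→6,d→11,p→6,a→6,5→14 7:6→10,d→7,p→15,a→7,5→16 8:6→12,d→8,p→8,a→7,5→17 9:6→18,d→17,p→9,a→9,5→9 10:6→10,d→10,p→15,a→10,5→19 11:6→11,d→11,p→11,a→20,5→21 12:6→12,d→12,p→12,a→10,5→22 13:6→23,d→22,p→13,a→13,5→14 14:6→14,d→24,p→14,a→14,5→14 15:6→15,d→15,p→15,a→15,5→15 16:6→25,d→16,p→15,a→16,5→16 17:6→26,d→17,p→17,a→16,5→17 18:6→18,d→26,p→18,a→14,5→23 19:6→27,d→19,p→15,a→19,5→28 20:6→20,d→20,p→15,a→20,5→28 21:6→21,d→24,p→21,a→28,5→21 22:6→29,d→22,p→22,a→19,5→21 23:6→23,d→29,p→23,a→14,5→14 24:6→24,d→24,p→24,a→30,5→15 25:6→25,d→25,p→15,a→28,5→27 26:6→26,d→26,p→26,a→28,5→29 27:6→27,d→27,p→15,a→28,5→28 28:6→28,d→30,p→15,a→28,5→28 29:6→29,d→29,p→29,a→28,5→21 30:6→30,d→30,p→15,a→30,5→15 [Hopcroft].
'dap': run [38, 23, 10, 1] end={s27} ∉↓L; 3/3 single-dels accept.
'655d5': run [38, 28, 18, 7, 3, 1] end={s27} ∉↓L; 5/5 deletions ∈↓L.
'a56ad5': |S_i|=[38, 33, 23, 16, 6, 3, 1] end={s27} ∉↓L; 6/6 del acc.
3 obstructions.


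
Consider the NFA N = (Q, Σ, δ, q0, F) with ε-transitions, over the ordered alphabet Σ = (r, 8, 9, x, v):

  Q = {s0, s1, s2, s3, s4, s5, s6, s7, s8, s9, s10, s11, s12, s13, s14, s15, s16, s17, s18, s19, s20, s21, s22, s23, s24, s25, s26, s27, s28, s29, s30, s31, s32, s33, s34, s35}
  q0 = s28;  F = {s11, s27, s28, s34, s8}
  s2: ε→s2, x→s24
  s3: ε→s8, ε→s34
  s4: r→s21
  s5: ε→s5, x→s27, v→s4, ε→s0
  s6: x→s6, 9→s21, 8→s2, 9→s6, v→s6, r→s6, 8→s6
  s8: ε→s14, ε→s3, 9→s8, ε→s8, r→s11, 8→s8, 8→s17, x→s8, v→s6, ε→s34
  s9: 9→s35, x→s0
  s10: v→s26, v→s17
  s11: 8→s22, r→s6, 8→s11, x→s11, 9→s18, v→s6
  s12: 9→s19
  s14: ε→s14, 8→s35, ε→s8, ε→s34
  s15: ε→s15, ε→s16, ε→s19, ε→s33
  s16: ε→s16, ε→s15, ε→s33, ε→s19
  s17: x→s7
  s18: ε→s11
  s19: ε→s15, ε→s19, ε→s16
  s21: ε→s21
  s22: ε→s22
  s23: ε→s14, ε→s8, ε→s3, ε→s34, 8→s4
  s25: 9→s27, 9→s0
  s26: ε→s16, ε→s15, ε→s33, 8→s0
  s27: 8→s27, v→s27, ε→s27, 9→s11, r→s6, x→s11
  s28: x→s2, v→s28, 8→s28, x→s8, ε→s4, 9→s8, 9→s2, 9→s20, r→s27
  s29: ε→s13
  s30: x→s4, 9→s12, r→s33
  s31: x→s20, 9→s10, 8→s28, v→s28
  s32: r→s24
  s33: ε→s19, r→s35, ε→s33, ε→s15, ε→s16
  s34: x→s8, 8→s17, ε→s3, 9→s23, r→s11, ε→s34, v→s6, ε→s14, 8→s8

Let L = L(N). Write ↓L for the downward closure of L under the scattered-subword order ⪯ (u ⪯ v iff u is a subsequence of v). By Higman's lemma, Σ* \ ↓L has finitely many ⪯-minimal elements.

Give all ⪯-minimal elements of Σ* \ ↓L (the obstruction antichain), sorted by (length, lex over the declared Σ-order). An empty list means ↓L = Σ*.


A = [rr, 9v, xv].

|Q|=36, |F|=5, |δ|=105 (43 ε).
min D↑ (5 st, q0=0, F={3}): 0:r→1,8→0,9→2,x→2,v→0 1:r→3,8→1,9→4,x→4,v→1 2:r→4,8→2,9→2,x→2,v→3 3:r→3,8→3,9→3,x→3,v→3 4:r→3,8→4,9→4,x→4,v→3.
'rr': run [19, 8, 4] end={s2,s21,s24,s6} rej; 2/2 single-dels accept.
'9v': run [19, 17, 4] end={s2,s21,s24,s6} — reject; 2/2 single-dels accept.
'xv': N↓-sim [19, 16, 4] end={s2,s21,s24,s6} ∉↓L; 2/2 single-dels accept.
3 minimals (antichain).


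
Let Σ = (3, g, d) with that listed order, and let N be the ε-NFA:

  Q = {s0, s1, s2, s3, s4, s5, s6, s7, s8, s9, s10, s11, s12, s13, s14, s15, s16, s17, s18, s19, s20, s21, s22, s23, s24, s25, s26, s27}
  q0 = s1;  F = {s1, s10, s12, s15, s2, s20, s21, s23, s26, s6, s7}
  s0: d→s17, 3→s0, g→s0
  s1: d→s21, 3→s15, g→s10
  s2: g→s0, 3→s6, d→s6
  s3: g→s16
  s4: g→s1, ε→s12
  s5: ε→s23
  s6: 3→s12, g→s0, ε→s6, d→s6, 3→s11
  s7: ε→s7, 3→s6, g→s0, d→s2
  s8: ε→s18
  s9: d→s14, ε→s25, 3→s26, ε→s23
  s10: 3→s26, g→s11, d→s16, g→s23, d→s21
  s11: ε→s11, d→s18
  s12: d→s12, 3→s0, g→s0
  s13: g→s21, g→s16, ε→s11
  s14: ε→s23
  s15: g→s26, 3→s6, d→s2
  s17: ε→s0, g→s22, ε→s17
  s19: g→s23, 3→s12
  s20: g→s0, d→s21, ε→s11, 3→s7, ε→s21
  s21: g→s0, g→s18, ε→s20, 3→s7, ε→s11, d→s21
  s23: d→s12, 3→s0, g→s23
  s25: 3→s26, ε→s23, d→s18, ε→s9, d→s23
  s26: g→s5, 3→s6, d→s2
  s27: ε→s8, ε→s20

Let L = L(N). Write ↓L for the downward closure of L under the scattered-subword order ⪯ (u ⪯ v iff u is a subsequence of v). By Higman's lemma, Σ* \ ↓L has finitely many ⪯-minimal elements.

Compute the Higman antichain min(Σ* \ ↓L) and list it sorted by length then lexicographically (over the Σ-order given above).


min(Σ*\↓L) = [dg, 33g, gg3, 3333, 3dd33].

|Q|=28, |F|=11, |δ|=73 (20 ε).
min D↑ (11 st, q0=0, F={9}): 0:3→1,g→2,d→3 1:3→4,g→5,d→6 2:3→5,g→7,d→3 3:3→8,g→9,d→3 4:3→10,g→9,d→4 5:3→4,g→7,d→6 6:3→4,g→9,d→4 7:3→9,g→7,d→10 8:3→4,g→9,d→6 9:3→9,g→9,d→9 10:3→9,g→9,d→10 (ε-aug+det+¬).
'dg': N↓-sim [18, 12, 4] end={s0,s17,s18,s22} — reject; 2/2 single-dels accept.
'33g': N↓-sim [18, 13, 7, 3] end={s0,s17,s22} rej; 3/3 del acc.
'gg3': |S_i|=[18, 16, 8, 3] end={s0,s17,s22} ∉↓L; 3/3 deletions ∈↓L.
'3333': |S_i|=[18, 13, 7, 6, 3] end={s0,s17,s22} — reject; 4/4 del acc.
'3dd33': |S_i|=[18, 13, 8, 7, 6, 3] end={s0,s17,s22} — reject; 5/5 deletions ∈↓L.
5 obstructions.


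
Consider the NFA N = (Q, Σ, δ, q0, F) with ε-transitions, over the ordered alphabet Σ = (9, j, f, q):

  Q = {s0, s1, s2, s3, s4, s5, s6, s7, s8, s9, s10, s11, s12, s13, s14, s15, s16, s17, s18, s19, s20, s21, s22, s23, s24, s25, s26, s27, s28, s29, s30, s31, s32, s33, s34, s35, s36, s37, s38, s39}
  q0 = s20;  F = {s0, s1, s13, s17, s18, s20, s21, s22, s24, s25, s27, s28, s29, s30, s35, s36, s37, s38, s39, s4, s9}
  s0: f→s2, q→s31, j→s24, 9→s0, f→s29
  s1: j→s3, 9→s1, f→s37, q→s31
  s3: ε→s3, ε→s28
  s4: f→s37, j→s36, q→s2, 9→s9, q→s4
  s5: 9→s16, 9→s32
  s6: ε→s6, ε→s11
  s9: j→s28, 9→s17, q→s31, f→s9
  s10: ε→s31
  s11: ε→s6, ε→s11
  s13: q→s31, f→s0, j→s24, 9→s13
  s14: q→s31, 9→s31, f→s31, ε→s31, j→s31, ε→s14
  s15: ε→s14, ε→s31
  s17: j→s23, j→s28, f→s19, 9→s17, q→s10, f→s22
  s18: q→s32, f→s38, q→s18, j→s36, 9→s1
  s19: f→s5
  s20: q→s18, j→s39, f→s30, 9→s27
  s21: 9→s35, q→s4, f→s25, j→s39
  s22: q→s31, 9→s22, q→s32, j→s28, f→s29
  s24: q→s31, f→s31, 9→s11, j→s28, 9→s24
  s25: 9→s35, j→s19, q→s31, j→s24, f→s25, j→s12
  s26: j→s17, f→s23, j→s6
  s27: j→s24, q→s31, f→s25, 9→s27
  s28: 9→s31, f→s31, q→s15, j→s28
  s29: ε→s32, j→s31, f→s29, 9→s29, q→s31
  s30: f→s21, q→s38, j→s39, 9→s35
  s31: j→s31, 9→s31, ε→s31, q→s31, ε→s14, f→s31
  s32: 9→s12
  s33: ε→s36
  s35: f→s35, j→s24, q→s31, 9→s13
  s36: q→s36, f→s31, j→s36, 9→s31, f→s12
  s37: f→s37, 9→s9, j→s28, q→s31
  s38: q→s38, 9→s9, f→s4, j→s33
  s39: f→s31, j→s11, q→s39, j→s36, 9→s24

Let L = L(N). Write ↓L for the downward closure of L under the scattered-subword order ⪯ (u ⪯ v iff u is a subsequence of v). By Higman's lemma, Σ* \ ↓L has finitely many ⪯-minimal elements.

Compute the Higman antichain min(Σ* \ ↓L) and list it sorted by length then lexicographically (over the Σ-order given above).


A = [9q, jf, jj9, qj9, fffq, f99ffj].

|Q|=40, |F|=21, |δ|=125 (15 ε).
min D↑ (22 st, q0=0, F={7}): 0:9→1,j→2,f→3,q→4 1:9→1,j→5,f→6,q→7 2:9→5,j→8,f→7,q→2 3:9→9,j→2,f→10,q→11 4:9→12,j→8,f→11,q→4 5:9→5,j→13,f→7,q→7 6:9→9,j→5,f→6,q→7 7:9→7,j→7,f→7,q→7 8:9→7,j→8,f→7,q→8 9:9→14,j→5,f→9,q→7 10:9→9,j→2,f→6,q→15 11:9→16,j→8,f→15,q→11 12:9→12,j→13,f→17,q→7 13:9→7,j→13,f→7,q→7 14:9→14,j→5,f→18,q→7 15:9→16,j→8,f→17,q→15 16:9→19,j→13,f→16,q→7 17:9→16,j→13,f→17,q→7 18:9→18,j→5,f→20,q→7 19:9→19,j→13,f→21,q→7 20:9→20,j→7,f→20,q→7 21:9→21,j→13,f→20,q→7 (ε-aug+det+¬).
'9q': N↓-sim [36, 27, 6] end={s10,s12,s14,s15,s31,s32} rej; 2/2 deletions ∈↓L.
'jf': run [36, 17, 6] end={s12,s14,s16,s31,s32,s5} rej; 2/2 deletions ∈↓L.
'jj9': N↓-sim [36, 17, 8, 2] end={s14,s31} — reject; 3/3 deletions ∈↓L.
'qj9': run [36, 28, 11, 2] end={s14,s31} — reject; 3/3 del acc.
'fffq': |S_i|=[36, 31, 28, 24, 6] end={s10,s12,s14,s15,s31,s32} ∉↓L; 4/4 del acc.
'f99ffj': |S_i|=[36, 31, 22, 20, 16, 8, 2] end={s14,s31} — reject; 6/6 single-dels accept.
6 words, ⪯-incomp.


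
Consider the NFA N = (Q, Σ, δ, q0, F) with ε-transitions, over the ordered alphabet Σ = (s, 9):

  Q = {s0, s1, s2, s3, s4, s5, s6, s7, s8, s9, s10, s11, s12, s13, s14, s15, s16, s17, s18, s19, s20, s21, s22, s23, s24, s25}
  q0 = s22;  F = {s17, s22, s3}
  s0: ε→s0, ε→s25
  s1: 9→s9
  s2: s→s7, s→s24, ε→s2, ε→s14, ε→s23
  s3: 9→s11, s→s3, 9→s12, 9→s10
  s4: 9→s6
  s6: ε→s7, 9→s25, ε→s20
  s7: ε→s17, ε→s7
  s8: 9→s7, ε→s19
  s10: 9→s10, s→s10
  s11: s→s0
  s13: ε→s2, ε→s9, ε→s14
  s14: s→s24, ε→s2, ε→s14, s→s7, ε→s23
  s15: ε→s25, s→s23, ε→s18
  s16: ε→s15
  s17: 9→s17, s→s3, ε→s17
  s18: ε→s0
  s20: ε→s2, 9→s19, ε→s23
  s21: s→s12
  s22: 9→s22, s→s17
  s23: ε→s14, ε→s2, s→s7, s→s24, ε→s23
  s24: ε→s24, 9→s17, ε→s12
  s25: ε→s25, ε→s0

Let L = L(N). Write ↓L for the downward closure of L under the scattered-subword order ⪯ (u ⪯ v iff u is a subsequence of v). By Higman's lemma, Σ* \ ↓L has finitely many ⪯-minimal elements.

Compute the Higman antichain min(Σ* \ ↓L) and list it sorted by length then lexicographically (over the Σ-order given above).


|Q|=26, |F|=3, |δ|=55 (30 ε).
min D↑ (4 st, q0=0, F={3}): 0:s→1,9→0 1:s→2,9→1 2:s→2,9→3 3:s→3,9→3 (ε-aug+det+¬).
'ss9': N↓-sim [8, 7, 6, 5] end={s0,s10,s11,s12,s25} rej; 3/3 del acc.
1 obstructions.

A = [ss9].


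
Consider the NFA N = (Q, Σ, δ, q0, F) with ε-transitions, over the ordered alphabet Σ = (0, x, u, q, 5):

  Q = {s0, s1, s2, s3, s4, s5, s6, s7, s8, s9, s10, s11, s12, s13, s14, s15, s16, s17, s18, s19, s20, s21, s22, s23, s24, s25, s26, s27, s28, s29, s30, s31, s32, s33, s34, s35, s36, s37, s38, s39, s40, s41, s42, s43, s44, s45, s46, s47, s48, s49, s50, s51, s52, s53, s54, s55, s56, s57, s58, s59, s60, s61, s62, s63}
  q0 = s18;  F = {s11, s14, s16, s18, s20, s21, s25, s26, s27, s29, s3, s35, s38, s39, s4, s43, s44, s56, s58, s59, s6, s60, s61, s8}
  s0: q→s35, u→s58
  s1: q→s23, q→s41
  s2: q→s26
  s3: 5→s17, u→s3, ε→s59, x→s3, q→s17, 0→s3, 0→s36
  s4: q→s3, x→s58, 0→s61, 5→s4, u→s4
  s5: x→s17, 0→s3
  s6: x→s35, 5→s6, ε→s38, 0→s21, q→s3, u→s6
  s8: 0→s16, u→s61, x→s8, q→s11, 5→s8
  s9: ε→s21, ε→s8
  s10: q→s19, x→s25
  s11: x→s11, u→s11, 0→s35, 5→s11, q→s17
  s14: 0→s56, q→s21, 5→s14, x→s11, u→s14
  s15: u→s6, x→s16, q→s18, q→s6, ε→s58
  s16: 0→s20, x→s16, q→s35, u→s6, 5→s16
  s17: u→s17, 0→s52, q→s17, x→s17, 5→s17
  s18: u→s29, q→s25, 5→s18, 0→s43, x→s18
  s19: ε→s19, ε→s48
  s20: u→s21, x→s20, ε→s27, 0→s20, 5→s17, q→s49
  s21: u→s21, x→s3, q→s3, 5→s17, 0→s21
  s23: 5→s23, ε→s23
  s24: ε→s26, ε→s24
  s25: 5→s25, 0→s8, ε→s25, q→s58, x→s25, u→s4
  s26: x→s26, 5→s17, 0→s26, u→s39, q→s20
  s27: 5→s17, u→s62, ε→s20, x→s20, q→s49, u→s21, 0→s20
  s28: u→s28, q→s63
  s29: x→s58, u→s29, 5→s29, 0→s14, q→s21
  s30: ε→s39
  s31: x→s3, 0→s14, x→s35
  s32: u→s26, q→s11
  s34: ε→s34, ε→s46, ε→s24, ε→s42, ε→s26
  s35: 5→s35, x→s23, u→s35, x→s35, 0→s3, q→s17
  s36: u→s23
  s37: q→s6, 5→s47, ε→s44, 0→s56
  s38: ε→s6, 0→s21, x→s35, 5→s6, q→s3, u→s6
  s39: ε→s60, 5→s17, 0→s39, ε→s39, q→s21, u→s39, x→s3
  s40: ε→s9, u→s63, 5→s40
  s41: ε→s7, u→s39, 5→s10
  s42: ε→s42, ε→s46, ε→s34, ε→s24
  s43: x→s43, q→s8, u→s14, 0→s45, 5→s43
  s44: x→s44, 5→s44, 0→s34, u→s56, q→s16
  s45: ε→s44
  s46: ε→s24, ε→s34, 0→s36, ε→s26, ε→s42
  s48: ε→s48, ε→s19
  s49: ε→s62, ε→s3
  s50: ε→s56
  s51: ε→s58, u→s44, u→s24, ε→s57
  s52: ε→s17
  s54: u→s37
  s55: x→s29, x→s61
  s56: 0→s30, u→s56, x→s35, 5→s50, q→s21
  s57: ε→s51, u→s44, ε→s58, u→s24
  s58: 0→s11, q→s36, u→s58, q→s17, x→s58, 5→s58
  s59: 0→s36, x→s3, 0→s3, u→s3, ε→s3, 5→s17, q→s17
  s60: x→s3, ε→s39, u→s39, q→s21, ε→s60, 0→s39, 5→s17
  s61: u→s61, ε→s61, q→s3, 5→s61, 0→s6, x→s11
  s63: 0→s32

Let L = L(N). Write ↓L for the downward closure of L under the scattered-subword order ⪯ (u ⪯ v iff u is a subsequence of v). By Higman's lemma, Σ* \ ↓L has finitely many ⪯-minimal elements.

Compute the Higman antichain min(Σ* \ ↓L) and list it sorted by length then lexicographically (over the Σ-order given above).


|Q|=64, |F|=24, |δ|=216 (48 ε).
min D↑ (21 st, q0=0, F={15}): 0:0→1,x→0,u→2,q→3,5→0 1:0→4,x→1,u→5,q→6,5→1 2:0→5,x→7,u→2,q→8,5→2 3:0→6,x→3,u→9,q→7,5→3 4:0→10,x→4,u→11,q→12,5→4 5:0→11,x→13,u→5,q→8,5→5 6:0→12,x→6,u→14,q→13,5→6 7:0→13,x→7,u→7,q→15,5→7 8:0→8,x→16,u→8,q→16,5→15 9:0→14,x→7,u→9,q→16,5→9 10:0→10,x→10,u→17,q→18,5→15 11:0→17,x→19,u→11,q→8,5→11 12:0→18,x→12,u→20,q→19,5→12 13:0→19,x→13,u→13,q→15,5→13 14:0→20,x→13,u→14,q→16,5→14 15:0→15,x→15,u→15,q→15,5→15 16:0→16,x→16,u→16,q→15,5→15 17:0→17,x→16,u→17,q→8,5→15 18:0→18,x→18,u→8,q→16,5→15 19:0→16,x→19,u→19,q→15,5→19 20:0→8,x→19,u→20,q→16,5→20 (ε-aug+det+¬).
'uxq': N↓-sim [37, 22, 9, 4] end={s17,s23,s36,s52} — reject; 3/3 del acc.
'uq5': N↓-sim [37, 22, 7, 3] end={s17,s23,s52} — reject; 3/3 deletions ∈↓L.
'qqq': N↓-sim [37, 21, 11, 4] end={s17,s23,s36,s52} rej; 3/3 single-dels accept.
'0005': |S_i|=[37, 32, 27, 19, 3] end={s17,s23,s52} — reject; 4/4 deletions ∈↓L.
4 minimals (antichain).

min(Σ*\↓L) = [uxq, uq5, qqq, 0005].


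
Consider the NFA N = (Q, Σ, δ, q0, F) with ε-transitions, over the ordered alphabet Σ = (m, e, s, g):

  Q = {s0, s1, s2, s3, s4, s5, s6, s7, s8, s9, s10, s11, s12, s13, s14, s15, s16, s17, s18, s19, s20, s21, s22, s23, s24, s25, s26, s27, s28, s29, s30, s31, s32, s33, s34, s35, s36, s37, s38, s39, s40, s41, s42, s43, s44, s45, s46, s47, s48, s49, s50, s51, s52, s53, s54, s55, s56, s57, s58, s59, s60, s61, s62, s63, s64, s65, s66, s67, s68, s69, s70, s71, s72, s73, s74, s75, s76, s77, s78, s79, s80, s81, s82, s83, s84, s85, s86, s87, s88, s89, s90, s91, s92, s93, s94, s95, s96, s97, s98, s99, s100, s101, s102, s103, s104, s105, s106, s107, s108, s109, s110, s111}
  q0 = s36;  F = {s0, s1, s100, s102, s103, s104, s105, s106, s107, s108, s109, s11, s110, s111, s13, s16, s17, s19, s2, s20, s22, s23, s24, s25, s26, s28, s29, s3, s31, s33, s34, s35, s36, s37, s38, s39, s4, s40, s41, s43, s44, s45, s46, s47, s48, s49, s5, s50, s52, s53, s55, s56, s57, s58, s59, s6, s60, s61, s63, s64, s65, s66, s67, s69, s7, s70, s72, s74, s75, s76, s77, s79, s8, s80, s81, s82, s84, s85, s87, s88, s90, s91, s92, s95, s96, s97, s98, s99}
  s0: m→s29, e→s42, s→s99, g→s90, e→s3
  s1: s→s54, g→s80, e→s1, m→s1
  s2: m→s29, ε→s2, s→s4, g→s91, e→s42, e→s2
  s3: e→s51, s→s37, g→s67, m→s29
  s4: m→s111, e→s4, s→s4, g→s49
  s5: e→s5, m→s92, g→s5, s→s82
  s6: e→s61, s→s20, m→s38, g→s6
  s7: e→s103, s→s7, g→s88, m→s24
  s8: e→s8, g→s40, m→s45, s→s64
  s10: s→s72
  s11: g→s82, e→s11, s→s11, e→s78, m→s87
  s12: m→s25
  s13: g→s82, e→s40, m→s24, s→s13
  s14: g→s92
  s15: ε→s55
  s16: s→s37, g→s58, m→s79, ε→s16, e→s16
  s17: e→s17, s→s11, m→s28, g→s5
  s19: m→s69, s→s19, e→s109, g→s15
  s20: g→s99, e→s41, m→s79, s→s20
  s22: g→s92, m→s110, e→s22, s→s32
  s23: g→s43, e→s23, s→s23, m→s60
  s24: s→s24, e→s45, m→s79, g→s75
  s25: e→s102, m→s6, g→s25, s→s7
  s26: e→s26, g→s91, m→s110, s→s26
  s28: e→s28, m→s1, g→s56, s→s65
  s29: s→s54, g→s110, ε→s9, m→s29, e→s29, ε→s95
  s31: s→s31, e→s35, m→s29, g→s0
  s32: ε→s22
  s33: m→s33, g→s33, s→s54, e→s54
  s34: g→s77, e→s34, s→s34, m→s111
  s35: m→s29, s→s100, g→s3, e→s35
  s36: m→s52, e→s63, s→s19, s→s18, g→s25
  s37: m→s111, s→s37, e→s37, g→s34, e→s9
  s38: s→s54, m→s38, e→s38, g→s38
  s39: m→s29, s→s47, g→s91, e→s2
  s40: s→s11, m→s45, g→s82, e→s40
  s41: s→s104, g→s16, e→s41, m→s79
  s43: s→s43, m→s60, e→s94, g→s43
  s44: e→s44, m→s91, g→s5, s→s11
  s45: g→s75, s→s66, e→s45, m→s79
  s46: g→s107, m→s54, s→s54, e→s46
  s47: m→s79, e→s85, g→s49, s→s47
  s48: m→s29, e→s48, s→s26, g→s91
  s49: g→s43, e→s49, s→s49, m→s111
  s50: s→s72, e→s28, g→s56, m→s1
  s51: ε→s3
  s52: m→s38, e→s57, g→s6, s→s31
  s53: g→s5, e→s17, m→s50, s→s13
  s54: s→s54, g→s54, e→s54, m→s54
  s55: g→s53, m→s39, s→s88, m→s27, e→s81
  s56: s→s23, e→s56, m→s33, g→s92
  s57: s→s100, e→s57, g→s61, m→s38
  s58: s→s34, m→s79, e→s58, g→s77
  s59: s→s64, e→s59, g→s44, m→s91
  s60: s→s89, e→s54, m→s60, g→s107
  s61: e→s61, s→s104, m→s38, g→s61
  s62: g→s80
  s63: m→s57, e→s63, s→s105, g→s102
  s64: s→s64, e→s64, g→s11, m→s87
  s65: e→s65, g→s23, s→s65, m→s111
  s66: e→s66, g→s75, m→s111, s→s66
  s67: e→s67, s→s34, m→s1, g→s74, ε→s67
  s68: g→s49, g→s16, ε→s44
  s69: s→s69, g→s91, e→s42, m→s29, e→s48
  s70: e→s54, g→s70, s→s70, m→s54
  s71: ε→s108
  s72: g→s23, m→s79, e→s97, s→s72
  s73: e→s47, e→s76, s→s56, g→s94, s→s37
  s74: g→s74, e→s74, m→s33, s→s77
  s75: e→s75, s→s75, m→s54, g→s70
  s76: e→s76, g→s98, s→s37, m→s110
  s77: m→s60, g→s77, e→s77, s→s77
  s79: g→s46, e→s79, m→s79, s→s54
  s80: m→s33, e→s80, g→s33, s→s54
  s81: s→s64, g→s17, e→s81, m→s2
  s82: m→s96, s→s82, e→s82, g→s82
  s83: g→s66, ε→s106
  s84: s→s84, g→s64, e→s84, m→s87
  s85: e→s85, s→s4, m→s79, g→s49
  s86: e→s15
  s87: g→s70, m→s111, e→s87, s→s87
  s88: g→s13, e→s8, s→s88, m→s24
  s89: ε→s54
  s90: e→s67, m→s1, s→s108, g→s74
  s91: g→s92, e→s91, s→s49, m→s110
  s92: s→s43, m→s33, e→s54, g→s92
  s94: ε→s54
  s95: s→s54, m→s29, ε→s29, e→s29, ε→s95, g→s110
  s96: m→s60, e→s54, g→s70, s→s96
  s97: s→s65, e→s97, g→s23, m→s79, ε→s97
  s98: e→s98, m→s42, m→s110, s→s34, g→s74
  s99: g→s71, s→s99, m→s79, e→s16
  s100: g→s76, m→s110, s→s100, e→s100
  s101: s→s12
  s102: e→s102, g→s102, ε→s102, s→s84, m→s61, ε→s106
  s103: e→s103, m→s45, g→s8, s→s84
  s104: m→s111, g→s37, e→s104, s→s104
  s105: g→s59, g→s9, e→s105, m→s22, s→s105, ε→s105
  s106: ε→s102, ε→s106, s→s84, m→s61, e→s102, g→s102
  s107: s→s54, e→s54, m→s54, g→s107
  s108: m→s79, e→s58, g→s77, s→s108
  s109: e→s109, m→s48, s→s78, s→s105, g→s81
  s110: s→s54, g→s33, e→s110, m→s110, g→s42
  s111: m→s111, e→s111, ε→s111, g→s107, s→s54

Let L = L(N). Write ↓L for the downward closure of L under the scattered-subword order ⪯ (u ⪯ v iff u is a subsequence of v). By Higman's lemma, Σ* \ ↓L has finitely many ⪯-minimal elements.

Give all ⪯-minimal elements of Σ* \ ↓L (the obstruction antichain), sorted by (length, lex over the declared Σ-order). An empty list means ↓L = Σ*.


min(Σ*\↓L) = [mms, esmge, smgge, gsmgm, sgggme].

|Q|=112, |F|=88, |δ|=403 (22 ε).
min D↑ (87 st, q0=0, F={15}): 0:m→1,e→2,s→3,g→4 1:m→5,e→6,s→7,g→8 2:m→6,e→2,s→9,g→10 3:m→11,e→12,s→3,g→13 4:m→8,e→10,s→14,g→4 5:m→5,e→5,s→15,g→5 6:m→5,e→6,s→16,g→17 7:m→18,e→19,s→7,g→20 8:m→5,e→17,s→21,g→8 9:m→22,e→9,s→9,g→23 10:m→17,e→10,s→24,g→10 11:m→18,e→25,s→11,g→26 12:m→25,e→12,s→9,g→27 13:m→28,e→27,s→29,g→30 14:m→31,e→32,s→14,g→29 15:m→15,e→15,s→15,g→15 16:m→33,e→16,s→16,g→34 17:m→5,e→17,s→35,g→17 18:m→18,e→18,s→15,g→33 19:m→18,e→19,s→16,g→36 20:m→18,e→36,s→37,g→38 21:m→39,e→40,s→21,g→37 22:m→33,e→22,s→22,g→41 23:m→26,e→23,s→42,g→43 24:m→44,e→24,s→24,g→42 25:m→18,e→25,s→45,g→26 26:m→33,e→26,s→46,g→41 27:m→47,e→27,s→42,g→48 28:m→18,e→47,s→49,g→26 29:m→31,e→50,s→29,g→51 30:m→52,e→48,s→51,g→53 31:m→39,e→54,s→31,g→55 32:m→54,e→32,s→24,g→50 33:m→33,e→33,s→15,g→56 34:m→33,e→34,s→57,g→58 35:m→59,e→35,s→35,g→57 36:m→18,e→36,s→57,g→60 37:m→39,e→61,s→37,g→62 38:m→63,e→60,s→62,g→64 39:m→39,e→39,s→15,g→65 40:m→39,e→40,s→35,g→61 41:m→56,e→15,s→66,g→41 42:m→44,e→42,s→42,g→67 43:m→26,e→43,s→67,g→53 44:m→59,e→44,s→44,g→68 45:m→33,e→45,s→45,g→26 46:m→59,e→46,s→46,g→66 47:m→18,e→47,s→69,g→26 48:m→70,e→48,s→67,g→53 49:m→39,e→71,s→49,g→46 50:m→54,e→50,s→42,g→72 51:m→31,e→72,s→51,g→73 52:m→63,e→70,s→74,g→75 53:m→41,e→53,s→73,g→53 54:m→39,e→54,s→76,g→55 55:m→15,e→55,s→55,g→68 56:m→56,e→15,s→15,g→56 57:m→59,e→57,s→57,g→77 58:m→33,e→58,s→77,g→64 59:m→59,e→59,s→15,g→78 60:m→63,e→60,s→77,g→64 61:m→39,e→61,s→57,g→79 62:m→39,e→79,s→62,g→80 63:m→63,e→63,s→15,g→81 64:m→56,e→64,s→80,g→64 65:m→15,e→65,s→15,g→78 66:m→82,e→15,s→66,g→66 67:m→44,e→67,s→67,g→73 68:m→15,e→15,s→68,g→68 69:m→59,e→69,s→69,g→46 70:m→63,e→70,s→83,g→75 71:m→39,e→71,s→69,g→46 72:m→54,e→72,s→67,g→73 73:m→84,e→73,s→73,g→73 74:m→39,e→85,s→74,g→86 75:m→56,e→75,s→86,g→41 76:m→59,e→76,s→76,g→55 77:m→59,e→77,s→77,g→80 78:m→15,e→15,s→15,g→78 79:m→39,e→79,s→77,g→80 80:m→82,e→80,s→80,g→80 81:m→56,e→81,s→15,g→56 82:m→82,e→15,s→15,g→78 83:m→59,e→83,s→83,g→86 84:m→82,e→15,s→84,g→68 85:m→39,e→85,s→83,g→86 86:m→82,e→86,s→86,g→66.
'mms': run [100, 72, 16, 2] end={s54,s89} — reject; 3/3 del acc.
'esmge': |S_i|=[100, 74, 42, 18, 10, 2] end={s54,s94} rej; 5/5 single-dels accept.
'smgge': |S_i|=[100, 90, 45, 19, 10, 2] end={s54,s94} ∉↓L; 5/5 single-dels accept.
'gsmgm': run [100, 84, 47, 14, 5, 1] end={s54} rej; 5/5 del acc.
'sgggme': N↓-sim [100, 90, 72, 49, 20, 10, 2] end={s54,s94} — reject; 6/6 deletions ∈↓L.
5 words, ⪯-incomp.


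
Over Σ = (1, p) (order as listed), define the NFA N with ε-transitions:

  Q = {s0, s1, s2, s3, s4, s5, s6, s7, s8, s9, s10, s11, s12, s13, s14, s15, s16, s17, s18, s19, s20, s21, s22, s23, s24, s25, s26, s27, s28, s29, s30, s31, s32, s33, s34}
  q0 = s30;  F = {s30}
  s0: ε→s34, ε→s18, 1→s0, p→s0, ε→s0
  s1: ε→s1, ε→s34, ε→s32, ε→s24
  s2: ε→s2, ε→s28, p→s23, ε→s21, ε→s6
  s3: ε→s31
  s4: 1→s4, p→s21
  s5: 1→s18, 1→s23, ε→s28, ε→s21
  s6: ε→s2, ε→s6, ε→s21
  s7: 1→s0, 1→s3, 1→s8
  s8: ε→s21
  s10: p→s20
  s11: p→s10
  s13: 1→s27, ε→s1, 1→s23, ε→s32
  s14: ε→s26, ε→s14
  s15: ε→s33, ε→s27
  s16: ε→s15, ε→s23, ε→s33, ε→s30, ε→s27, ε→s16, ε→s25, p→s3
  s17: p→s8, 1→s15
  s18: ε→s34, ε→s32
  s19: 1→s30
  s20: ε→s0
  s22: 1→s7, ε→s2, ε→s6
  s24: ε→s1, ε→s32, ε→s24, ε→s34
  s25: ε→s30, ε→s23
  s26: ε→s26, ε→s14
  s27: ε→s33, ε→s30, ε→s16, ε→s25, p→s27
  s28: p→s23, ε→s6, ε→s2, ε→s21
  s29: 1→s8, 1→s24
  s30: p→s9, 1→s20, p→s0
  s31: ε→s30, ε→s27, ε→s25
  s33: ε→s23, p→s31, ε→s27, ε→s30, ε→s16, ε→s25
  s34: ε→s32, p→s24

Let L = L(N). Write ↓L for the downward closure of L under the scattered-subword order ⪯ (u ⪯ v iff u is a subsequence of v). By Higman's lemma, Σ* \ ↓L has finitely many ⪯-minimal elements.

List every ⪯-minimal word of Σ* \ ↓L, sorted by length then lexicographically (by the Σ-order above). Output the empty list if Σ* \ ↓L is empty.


min(Σ*\↓L) = [1, p].

|Q|=35, |F|=1, |δ|=88 (60 ε).
min D↑ (2 st, q0=0, F={1}): 0:1→1,p→1 1:1→1,p→1 [Hopcroft].
'1': N↓-sim [9, 7] end={s0,s1,s18,s20,s24,s32,s34} rej; 1/1 del acc.
'p': |S_i|=[9, 7] end={s0,s1,s18,s24,s32,s34,s9} rej; 1/1 deletions ∈↓L.
2 words, ⪯-incomp.


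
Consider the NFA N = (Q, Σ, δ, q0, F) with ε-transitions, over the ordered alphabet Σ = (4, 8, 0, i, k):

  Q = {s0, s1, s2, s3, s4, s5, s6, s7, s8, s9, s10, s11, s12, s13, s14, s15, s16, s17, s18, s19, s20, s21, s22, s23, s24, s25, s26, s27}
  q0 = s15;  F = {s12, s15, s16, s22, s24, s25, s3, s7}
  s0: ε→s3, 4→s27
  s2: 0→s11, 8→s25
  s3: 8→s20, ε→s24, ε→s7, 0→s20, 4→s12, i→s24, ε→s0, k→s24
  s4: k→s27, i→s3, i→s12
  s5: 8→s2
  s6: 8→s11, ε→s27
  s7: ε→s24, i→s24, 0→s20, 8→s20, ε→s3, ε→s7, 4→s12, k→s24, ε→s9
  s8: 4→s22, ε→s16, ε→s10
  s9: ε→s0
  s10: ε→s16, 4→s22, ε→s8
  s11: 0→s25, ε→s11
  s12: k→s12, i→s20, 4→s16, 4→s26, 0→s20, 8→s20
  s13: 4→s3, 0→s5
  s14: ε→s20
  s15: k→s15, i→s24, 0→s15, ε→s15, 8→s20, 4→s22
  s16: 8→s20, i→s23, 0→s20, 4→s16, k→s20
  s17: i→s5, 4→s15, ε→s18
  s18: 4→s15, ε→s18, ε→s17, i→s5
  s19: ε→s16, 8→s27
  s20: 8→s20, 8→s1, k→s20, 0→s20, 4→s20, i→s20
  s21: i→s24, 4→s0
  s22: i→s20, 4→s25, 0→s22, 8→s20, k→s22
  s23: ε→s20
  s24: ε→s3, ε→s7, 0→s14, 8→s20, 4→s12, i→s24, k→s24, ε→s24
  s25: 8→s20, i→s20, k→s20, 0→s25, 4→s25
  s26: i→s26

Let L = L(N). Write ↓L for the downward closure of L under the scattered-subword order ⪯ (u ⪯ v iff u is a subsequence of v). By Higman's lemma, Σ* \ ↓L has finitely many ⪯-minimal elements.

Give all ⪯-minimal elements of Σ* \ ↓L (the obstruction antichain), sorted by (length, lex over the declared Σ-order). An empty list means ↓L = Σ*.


|Q|=28, |F|=8, |δ|=93 (25 ε).
min D↑ (7 st, q0=0, F={2}): 0:4→1,8→2,0→0,i→3,k→0 1:4→4,8→2,0→1,i→2,k→1 2:4→2,8→2,0→2,i→2,k→2 3:4→5,8→2,0→2,i→3,k→3 4:4→4,8→2,0→4,i→2,k→2 5:4→6,8→2,0→2,i→2,k→5 6:4→6,8→2,0→2,i→2,k→2 [Hopcroft].
'8': N↓-sim [16, 2] end={s1,s20} rej; 1/1 single-dels accept.
'4i': N↓-sim [16, 9, 4] end={s1,s20,s23,s26} — reject; 2/2 del acc.
'i0': N↓-sim [16, 13, 3] end={s1,s14,s20} rej; 2/2 deletions ∈↓L.
'44k': |S_i|=[16, 9, 6, 2] end={s1,s20} rej; 3/3 deletions ∈↓L.
4 obstructions.

min(Σ*\↓L) = [8, 4i, i0, 44k].


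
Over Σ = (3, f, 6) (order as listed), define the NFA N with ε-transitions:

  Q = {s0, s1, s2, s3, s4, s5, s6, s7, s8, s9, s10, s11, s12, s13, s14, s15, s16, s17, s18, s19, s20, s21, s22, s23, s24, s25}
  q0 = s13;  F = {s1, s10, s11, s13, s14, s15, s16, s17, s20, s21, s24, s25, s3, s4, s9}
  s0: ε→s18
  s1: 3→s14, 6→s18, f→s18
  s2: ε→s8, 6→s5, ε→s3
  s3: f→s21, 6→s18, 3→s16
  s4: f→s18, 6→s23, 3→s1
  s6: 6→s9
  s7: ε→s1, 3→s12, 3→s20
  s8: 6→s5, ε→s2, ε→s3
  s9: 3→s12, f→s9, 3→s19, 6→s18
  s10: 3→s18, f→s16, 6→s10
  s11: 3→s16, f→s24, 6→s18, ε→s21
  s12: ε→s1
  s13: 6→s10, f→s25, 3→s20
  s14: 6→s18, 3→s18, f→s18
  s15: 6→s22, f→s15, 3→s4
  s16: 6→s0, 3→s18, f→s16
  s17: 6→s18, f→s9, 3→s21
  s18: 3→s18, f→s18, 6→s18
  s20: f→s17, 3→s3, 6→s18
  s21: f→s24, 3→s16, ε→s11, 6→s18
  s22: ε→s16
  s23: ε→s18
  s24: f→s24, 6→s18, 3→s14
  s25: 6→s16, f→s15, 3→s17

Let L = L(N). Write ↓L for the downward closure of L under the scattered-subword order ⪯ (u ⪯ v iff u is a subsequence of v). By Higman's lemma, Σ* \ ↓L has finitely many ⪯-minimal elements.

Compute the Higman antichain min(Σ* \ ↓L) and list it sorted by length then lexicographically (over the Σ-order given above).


|Q|=26, |F|=15, |δ|=65 (11 ε).
min D↑ (15 st, q0=0, F={6}): 0:3→1,f→2,6→3 1:3→4,f→5,6→6 2:3→5,f→7,6→8 3:3→6,f→8,6→3 4:3→8,f→9,6→6 5:3→9,f→10,6→6 6:3→6,f→6,6→6 7:3→11,f→7,6→8 8:3→6,f→8,6→6 9:3→8,f→12,6→6 10:3→13,f→10,6→6 11:3→13,f→6,6→6 12:3→14,f→12,6→6 13:3→14,f→6,6→6 14:3→6,f→6,6→6.
'36': N↓-sim [21, 16, 3] end={s0,s18,s23} — reject; 2/2 deletions ∈↓L.
'63': |S_i|=[21, 6, 1] end={s18} ∉↓L; 2/2 single-dels accept.
'f66': run [21, 17, 5, 2] end={s0,s18} ∉↓L; 3/3 deletions ∈↓L.
'6f6': |S_i|=[21, 6, 3, 2] end={s0,s18} rej; 3/3 del acc.
'3333': run [21, 16, 11, 4, 1] end={s18} — reject; 4/4 deletions ∈↓L.
'ff3f': N↓-sim [21, 17, 13, 7, 1] end={s18} rej; 4/4 deletions ∈↓L.
6 words, ⪯-incomp.

min(Σ*\↓L) = [36, 63, f66, 6f6, 3333, ff3f].
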